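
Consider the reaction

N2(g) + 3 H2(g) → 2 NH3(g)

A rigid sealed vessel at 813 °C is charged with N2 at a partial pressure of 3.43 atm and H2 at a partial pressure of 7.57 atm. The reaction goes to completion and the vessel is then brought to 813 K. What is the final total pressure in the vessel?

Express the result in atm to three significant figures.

Because the vessel is rigid and T is held at 813 °C, work the stoichiometry in partial pressures (P_i = n_iRT/V).
P(H2) required for 3.43 atm of N2 = (3/1) × 3.43 = 10.29 atm; available 7.57 atm, so H2 is limiting.
P(N2) remaining = 3.43 − (1/3) × 7.57 = 0.9067 atm
P(gaseous products) = (2)/3 × 7.57 = 5.047 atm
P_total at 813 °C = 0.9067 + 5.047 = 5.954 atm
Scaling to 813 K: P = 5.954 × 813/1086.15 = 4.457 atm

4.46 atm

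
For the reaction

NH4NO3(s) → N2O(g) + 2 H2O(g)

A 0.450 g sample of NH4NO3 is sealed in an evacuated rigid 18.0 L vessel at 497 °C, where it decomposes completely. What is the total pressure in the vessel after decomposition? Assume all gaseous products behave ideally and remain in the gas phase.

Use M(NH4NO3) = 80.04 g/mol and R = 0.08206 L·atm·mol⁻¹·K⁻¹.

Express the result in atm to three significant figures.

0.0592 atm

n(NH4NO3) = 0.450 / 80.04 = 0.005622 mol
n(gas produced) = (3/1) × 0.005622 = 0.01687 mol
P = nRT/V = 0.01687 × 0.08206 × 770.15 / 18.0 = 0.05923 atm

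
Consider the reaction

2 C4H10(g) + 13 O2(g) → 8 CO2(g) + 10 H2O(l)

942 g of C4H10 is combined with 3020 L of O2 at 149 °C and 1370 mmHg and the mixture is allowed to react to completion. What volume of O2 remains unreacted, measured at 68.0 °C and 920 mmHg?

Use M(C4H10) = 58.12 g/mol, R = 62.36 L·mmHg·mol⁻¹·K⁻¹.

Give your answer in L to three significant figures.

1200 L

n(C4H10) = 942 / 58.12 = 16.21 mol
n(O2) = PV/RT = (1370 × 3020) / (62.36 × 422.15) = 157.2 mol
For 16.21 mol C4H10, stoichiometry requires (13/2) × 16.21 = 105.4 mol O2; 157.2 mol is available, so C4H10 is limiting.
n(O2) consumed = (13/2) × 16.21 = 105.4 mol; remaining = 157.2 − 105.4 = 51.80 mol
V(O2) = nRT/P = 51.80 × 62.36 × 341.15 / 920 = 1198 L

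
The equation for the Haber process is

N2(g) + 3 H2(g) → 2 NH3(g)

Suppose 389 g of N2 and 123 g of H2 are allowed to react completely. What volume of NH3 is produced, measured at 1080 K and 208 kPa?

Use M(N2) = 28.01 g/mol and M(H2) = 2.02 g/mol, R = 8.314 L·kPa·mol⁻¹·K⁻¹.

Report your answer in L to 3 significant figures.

n(N2) = 389 / 28.01 = 13.89 mol
n(H2) = 123 / 2.02 = 60.89 mol
For 13.89 mol N2, stoichiometry requires (3/1) × 13.89 = 41.67 mol H2; 60.89 mol is available, so N2 is limiting.
n(NH3) = (2/1) × 13.89 = 27.78 mol
V(NH3) = nRT/P = 27.78 × 8.314 × 1080 / 208 = 1199 L

1200 L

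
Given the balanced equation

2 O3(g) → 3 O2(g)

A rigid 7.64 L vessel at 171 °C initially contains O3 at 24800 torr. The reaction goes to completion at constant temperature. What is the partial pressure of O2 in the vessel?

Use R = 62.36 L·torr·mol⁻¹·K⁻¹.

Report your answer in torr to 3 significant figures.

37200 torr

n(O3)₀ = PV/RT = (24800 × 7.64) / (62.36 × 444.15) = 6.841 mol
n(O2) = (3/2) × 6.841 = 10.26 mol
P(O2) = nRT/V = 10.26 × 62.36 × 444.15 / 7.64 = 37200 torr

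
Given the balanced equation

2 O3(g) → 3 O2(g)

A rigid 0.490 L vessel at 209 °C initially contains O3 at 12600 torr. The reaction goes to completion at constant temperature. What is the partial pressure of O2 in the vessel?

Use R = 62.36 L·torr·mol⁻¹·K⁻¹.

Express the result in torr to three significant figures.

n(O3)₀ = PV/RT = (12600 × 0.490) / (62.36 × 482.15) = 0.2053 mol
n(O2) = (3/2) × 0.2053 = 0.3080 mol
P(O2) = nRT/V = 0.3080 × 62.36 × 482.15 / 0.490 = 18900 torr

18900 torr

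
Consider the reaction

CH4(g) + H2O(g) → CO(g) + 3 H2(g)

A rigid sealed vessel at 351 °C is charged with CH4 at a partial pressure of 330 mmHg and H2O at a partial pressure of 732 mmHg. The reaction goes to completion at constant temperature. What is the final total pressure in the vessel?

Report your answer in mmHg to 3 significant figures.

With V and T fixed, P_i ∝ n_i, so the mole ratios apply directly to partial pressures at 351 °C.
P(H2O) required for 330 mmHg of CH4 = (1/1) × 330 = 330.0 mmHg; available 732 mmHg, so CH4 is limiting.
P(H2O) remaining = 732 − (1/1) × 330 = 402.0 mmHg
P(gaseous products) = (1+3)/1 × 330 = 1320 mmHg
P_total at 351 °C = 402.0 + 1320 = 1722 mmHg

1720 mmHg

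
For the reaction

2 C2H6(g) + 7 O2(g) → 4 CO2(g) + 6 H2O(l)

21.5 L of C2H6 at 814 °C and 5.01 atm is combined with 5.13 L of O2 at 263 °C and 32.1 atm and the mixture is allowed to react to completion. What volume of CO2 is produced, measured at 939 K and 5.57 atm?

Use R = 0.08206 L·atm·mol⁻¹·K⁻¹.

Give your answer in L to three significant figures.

n(C2H6) = PV/RT = (5.01 × 21.5) / (0.08206 × 1087.15) = 1.207 mol
n(O2) = PV/RT = (32.1 × 5.13) / (0.08206 × 536.15) = 3.743 mol
For 1.207 mol C2H6, stoichiometry requires (7/2) × 1.207 = 4.224 mol O2; 3.743 mol is available, so O2 is limiting.
n(CO2) = (4/7) × 3.743 = 2.139 mol
V(CO2) = nRT/P = 2.139 × 0.08206 × 939 / 5.57 = 29.59 L

29.6 L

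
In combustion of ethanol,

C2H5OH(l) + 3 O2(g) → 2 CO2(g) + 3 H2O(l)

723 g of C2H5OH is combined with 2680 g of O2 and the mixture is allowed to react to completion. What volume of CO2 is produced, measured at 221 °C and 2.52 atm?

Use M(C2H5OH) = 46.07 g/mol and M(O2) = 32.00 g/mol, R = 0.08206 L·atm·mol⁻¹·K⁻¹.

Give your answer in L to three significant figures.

n(C2H5OH) = 723 / 46.07 = 15.69 mol
n(O2) = 2680 / 32.00 = 83.75 mol
For 15.69 mol C2H5OH, stoichiometry requires (3/1) × 15.69 = 47.07 mol O2; 83.75 mol is available, so C2H5OH is limiting.
n(CO2) = (2/1) × 15.69 = 31.38 mol
V(CO2) = nRT/P = 31.38 × 0.08206 × 494.15 / 2.52 = 504.9 L

505 L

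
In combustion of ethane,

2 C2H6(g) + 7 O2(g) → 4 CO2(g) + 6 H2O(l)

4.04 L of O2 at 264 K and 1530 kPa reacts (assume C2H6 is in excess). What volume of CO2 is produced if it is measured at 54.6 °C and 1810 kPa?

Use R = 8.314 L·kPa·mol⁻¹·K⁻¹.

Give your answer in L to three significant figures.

n(O2) = PV/RT = (1530 × 4.04) / (8.314 × 264) = 2.816 mol
n(CO2) = (4/7) × 2.816 = 1.609 mol
V = nRT/P = 1.609 × 8.314 × 327.75 / 1810 = 2.422 L

2.42 L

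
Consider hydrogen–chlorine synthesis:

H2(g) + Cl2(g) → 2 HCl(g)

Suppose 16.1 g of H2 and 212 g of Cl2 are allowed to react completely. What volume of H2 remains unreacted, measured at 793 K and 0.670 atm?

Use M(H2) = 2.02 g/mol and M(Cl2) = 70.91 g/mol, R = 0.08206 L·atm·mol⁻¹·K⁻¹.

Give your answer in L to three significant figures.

484 L

n(H2) = 16.1 / 2.02 = 7.970 mol
n(Cl2) = 212 / 70.91 = 2.990 mol
For 7.970 mol H2, stoichiometry requires (1/1) × 7.970 = 7.970 mol Cl2; 2.990 mol is available, so Cl2 is limiting.
n(H2) consumed = (1/1) × 2.990 = 2.990 mol; remaining = 7.970 − 2.990 = 4.980 mol
V(H2) = nRT/P = 4.980 × 0.08206 × 793 / 0.670 = 483.7 L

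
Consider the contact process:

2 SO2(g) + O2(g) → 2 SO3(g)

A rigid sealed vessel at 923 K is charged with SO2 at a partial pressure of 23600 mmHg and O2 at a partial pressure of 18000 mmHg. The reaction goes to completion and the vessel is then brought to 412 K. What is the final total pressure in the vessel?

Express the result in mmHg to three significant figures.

Because the vessel is rigid and T is held at 923 K, work the stoichiometry in partial pressures (P_i = n_iRT/V).
P(O2) required for 23600 mmHg of SO2 = (1/2) × 23600 = 11800 mmHg; available 18000 mmHg, so SO2 is limiting.
P(O2) remaining = 18000 − (1/2) × 23600 = 6200 mmHg
P(gaseous products) = (2)/2 × 23600 = 23600 mmHg
P_total at 923 K = 6200 + 23600 = 29800 mmHg
Scaling to 412 K: P = 29800 × 412/923 = 13300 mmHg

13300 mmHg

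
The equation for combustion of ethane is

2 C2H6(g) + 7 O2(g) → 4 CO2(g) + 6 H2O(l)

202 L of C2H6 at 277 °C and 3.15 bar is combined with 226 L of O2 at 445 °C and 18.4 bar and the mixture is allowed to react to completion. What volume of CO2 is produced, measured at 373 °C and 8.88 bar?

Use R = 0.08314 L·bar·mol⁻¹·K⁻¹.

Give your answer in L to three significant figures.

n(C2H6) = PV/RT = (3.15 × 202) / (0.08314 × 550.15) = 13.91 mol
n(O2) = PV/RT = (18.4 × 226) / (0.08314 × 718.15) = 69.65 mol
For 13.91 mol C2H6, stoichiometry requires (7/2) × 13.91 = 48.69 mol O2; 69.65 mol is available, so C2H6 is limiting.
n(CO2) = (4/2) × 13.91 = 27.82 mol
V(CO2) = nRT/P = 27.82 × 0.08314 × 646.15 / 8.88 = 168.3 L

168 L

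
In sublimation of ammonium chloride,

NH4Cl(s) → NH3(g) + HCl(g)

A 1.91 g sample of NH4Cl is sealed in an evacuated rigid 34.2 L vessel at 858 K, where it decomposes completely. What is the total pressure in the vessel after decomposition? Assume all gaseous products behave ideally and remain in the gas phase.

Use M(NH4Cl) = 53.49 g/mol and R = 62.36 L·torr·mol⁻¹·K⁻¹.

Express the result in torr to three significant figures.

112 torr

n(NH4Cl) = 1.91 / 53.49 = 0.03571 mol
n(gas produced) = (2/1) × 0.03571 = 0.07142 mol
P = nRT/V = 0.07142 × 62.36 × 858 / 34.2 = 111.7 torr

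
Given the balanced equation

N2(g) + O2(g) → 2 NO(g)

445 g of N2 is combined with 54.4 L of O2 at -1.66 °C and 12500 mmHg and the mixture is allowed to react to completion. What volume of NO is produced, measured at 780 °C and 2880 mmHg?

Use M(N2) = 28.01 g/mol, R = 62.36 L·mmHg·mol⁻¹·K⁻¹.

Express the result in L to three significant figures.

725 L

n(N2) = 445 / 28.01 = 15.89 mol
n(O2) = PV/RT = (12500 × 54.4) / (62.36 × 271.49) = 40.17 mol
For 15.89 mol N2, stoichiometry requires (1/1) × 15.89 = 15.89 mol O2; 40.17 mol is available, so N2 is limiting.
n(NO) = (2/1) × 15.89 = 31.78 mol
V(NO) = nRT/P = 31.78 × 62.36 × 1053.15 / 2880 = 724.7 L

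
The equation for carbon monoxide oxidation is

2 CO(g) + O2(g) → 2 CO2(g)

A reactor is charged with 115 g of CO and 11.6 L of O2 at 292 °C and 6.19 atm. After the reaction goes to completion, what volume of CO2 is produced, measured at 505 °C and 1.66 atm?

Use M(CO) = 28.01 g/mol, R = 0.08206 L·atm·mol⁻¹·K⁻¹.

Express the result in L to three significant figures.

119 L

n(CO) = 115 / 28.01 = 4.106 mol
n(O2) = PV/RT = (6.19 × 11.6) / (0.08206 × 565.15) = 1.548 mol
For 4.106 mol CO, stoichiometry requires (1/2) × 4.106 = 2.053 mol O2; 1.548 mol is available, so O2 is limiting.
n(CO2) = (2/1) × 1.548 = 3.096 mol
V(CO2) = nRT/P = 3.096 × 0.08206 × 778.15 / 1.66 = 119.1 L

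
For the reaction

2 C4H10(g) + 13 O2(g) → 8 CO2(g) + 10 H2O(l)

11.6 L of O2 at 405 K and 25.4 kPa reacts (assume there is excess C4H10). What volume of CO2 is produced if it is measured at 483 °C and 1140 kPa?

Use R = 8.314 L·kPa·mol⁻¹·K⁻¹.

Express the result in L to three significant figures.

0.297 L

n(O2) = PV/RT = (25.4 × 11.6) / (8.314 × 405) = 0.08750 mol
n(CO2) = (8/13) × 0.08750 = 0.05385 mol
V = nRT/P = 0.05385 × 8.314 × 756.15 / 1140 = 0.2970 L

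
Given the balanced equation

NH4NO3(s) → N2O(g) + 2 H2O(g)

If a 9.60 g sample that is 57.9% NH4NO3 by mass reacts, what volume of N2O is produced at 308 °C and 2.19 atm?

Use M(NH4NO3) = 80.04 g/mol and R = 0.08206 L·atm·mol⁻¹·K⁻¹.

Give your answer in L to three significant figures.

1.51 L

mass of NH4NO3 = 9.60 × 57.9/100 = 5.558 g
n(NH4NO3) = 5.558 / 80.04 = 0.06944 mol
n(N2O) = (1/1) × 0.06944 = 0.06944 mol
V = nRT/P = 0.06944 × 0.08206 × 581.15 / 2.19 = 1.512 L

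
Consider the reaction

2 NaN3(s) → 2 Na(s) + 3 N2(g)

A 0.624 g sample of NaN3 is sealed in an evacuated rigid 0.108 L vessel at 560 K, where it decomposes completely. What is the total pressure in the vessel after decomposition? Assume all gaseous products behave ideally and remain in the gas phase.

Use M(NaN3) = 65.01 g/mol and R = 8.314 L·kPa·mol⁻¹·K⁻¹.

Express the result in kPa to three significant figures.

621 kPa

n(NaN3) = 0.624 / 65.01 = 0.009599 mol
n(gas produced) = (3/2) × 0.009599 = 0.01440 mol
P = nRT/V = 0.01440 × 8.314 × 560 / 0.108 = 620.8 kPa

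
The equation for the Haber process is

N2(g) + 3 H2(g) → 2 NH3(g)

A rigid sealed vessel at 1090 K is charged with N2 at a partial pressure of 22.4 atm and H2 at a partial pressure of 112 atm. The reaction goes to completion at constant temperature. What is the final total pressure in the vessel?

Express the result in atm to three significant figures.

Because the vessel is rigid and T is held at 1090 K, work the stoichiometry in partial pressures (P_i = n_iRT/V).
P(H2) required for 22.4 atm of N2 = (3/1) × 22.4 = 67.20 atm; available 112 atm, so N2 is limiting.
P(H2) remaining = 112 − (3/1) × 22.4 = 44.80 atm
P(gaseous products) = (2)/1 × 22.4 = 44.80 atm
P_total at 1090 K = 44.80 + 44.80 = 89.60 atm

89.6 atm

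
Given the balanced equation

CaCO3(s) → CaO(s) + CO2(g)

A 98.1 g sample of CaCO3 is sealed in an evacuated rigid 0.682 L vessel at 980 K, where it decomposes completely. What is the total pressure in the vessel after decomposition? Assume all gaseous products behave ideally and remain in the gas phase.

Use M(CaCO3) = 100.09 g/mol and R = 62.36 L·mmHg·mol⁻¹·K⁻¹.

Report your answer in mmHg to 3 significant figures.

n(CaCO3) = 98.1 / 100.09 = 0.9801 mol
n(gas produced) = (1/1) × 0.9801 = 0.9801 mol
P = nRT/V = 0.9801 × 62.36 × 980 / 0.682 = 87830 mmHg

87800 mmHg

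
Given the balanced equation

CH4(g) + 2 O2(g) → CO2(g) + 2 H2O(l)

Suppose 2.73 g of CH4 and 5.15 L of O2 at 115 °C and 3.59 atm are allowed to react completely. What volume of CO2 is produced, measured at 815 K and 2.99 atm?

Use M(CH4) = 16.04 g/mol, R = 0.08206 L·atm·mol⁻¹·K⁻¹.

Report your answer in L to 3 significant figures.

3.81 L

n(CH4) = 2.73 / 16.04 = 0.1702 mol
n(O2) = PV/RT = (3.59 × 5.15) / (0.08206 × 388.15) = 0.5805 mol
For 0.1702 mol CH4, stoichiometry requires (2/1) × 0.1702 = 0.3404 mol O2; 0.5805 mol is available, so CH4 is limiting.
n(CO2) = (1/1) × 0.1702 = 0.1702 mol
V(CO2) = nRT/P = 0.1702 × 0.08206 × 815 / 2.99 = 3.807 L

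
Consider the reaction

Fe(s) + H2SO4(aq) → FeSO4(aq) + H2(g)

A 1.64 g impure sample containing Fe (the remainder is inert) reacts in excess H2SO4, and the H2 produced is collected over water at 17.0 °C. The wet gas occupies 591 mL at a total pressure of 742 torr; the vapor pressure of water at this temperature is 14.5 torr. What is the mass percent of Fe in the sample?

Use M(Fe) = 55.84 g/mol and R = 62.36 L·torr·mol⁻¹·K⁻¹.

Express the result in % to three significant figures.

80.9 %

P(H2) = 742 − 14.5 = 727.5 torr
n(H2) = PV/RT = (727.5 × 0.5910) / (62.36 × 290.15) = 0.02376 mol
n(Fe) = (1/1) × 0.02376 = 0.02376 mol
m(Fe) = 0.02376 × 55.84 = 1.327 g
%Fe = 1.327 / 1.64 × 100 = 80.91%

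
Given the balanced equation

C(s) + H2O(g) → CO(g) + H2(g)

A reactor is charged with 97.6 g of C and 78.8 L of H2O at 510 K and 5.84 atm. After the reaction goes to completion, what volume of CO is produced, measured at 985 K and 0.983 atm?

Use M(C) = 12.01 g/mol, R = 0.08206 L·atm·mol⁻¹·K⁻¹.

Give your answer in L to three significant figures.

n(C) = 97.6 / 12.01 = 8.127 mol
n(H2O) = PV/RT = (5.84 × 78.8) / (0.08206 × 510) = 11.00 mol
For 8.127 mol C, stoichiometry requires (1/1) × 8.127 = 8.127 mol H2O; 11.00 mol is available, so C is limiting.
n(CO) = (1/1) × 8.127 = 8.127 mol
V(CO) = nRT/P = 8.127 × 0.08206 × 985 / 0.983 = 668.3 L

668 L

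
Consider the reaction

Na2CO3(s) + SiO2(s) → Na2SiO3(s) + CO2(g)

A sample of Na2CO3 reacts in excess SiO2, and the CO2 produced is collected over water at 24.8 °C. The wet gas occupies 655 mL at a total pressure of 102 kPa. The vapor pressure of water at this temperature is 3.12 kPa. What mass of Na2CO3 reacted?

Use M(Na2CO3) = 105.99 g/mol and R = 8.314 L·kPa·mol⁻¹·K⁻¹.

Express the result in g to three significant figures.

P(CO2) = 102 − 3.12 = 98.88 kPa
n(CO2) = PV/RT = (98.88 × 0.6550) / (8.314 × 297.95) = 0.02615 mol
n(Na2CO3) = (1/1) × 0.02615 = 0.02615 mol
m(Na2CO3) = 0.02615 × 105.99 = 2.772 g

2.77 g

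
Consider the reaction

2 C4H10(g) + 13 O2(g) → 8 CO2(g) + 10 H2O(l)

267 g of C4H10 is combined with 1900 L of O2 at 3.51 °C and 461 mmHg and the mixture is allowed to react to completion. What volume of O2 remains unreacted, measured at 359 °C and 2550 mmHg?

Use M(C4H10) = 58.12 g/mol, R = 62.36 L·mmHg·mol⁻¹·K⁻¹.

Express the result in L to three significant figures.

n(C4H10) = 267 / 58.12 = 4.594 mol
n(O2) = PV/RT = (461 × 1900) / (62.36 × 276.66) = 50.77 mol
For 4.594 mol C4H10, stoichiometry requires (13/2) × 4.594 = 29.86 mol O2; 50.77 mol is available, so C4H10 is limiting.
n(O2) consumed = (13/2) × 4.594 = 29.86 mol; remaining = 50.77 − 29.86 = 20.91 mol
V(O2) = nRT/P = 20.91 × 62.36 × 632.15 / 2550 = 323.3 L

323 L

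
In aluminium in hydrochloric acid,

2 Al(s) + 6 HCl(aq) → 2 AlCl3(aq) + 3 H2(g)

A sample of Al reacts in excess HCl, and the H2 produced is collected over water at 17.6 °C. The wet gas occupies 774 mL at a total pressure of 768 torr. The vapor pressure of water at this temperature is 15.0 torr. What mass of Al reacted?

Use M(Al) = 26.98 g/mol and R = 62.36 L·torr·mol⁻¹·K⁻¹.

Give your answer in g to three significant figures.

0.578 g

P(H2) = 768 − 15.0 = 753.0 torr
n(H2) = PV/RT = (753.0 × 0.7740) / (62.36 × 290.75) = 0.03214 mol
n(Al) = (2/3) × 0.03214 = 0.02143 mol
m(Al) = 0.02143 × 26.98 = 0.5782 g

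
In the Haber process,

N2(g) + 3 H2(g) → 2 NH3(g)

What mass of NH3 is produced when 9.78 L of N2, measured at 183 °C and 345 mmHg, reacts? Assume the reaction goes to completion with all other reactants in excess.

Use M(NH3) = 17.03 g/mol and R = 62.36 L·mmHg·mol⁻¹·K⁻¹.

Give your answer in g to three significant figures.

4.04 g

n(N2) = PV/RT = (345 × 9.78) / (62.36 × 456.15) = 0.1186 mol
n(NH3) = (2/1) × 0.1186 = 0.2372 mol
m(NH3) = 0.2372 × 17.03 = 4.040 g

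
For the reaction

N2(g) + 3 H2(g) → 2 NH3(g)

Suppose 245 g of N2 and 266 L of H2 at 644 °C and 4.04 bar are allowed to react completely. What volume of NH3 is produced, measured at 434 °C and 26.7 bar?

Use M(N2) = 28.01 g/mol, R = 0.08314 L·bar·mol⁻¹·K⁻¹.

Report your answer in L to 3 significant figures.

n(N2) = 245 / 28.01 = 8.747 mol
n(H2) = PV/RT = (4.04 × 266) / (0.08314 × 917.15) = 14.09 mol
For 8.747 mol N2, stoichiometry requires (3/1) × 8.747 = 26.24 mol H2; 14.09 mol is available, so H2 is limiting.
n(NH3) = (2/3) × 14.09 = 9.393 mol
V(NH3) = nRT/P = 9.393 × 0.08314 × 707.15 / 26.7 = 20.68 L

20.7 L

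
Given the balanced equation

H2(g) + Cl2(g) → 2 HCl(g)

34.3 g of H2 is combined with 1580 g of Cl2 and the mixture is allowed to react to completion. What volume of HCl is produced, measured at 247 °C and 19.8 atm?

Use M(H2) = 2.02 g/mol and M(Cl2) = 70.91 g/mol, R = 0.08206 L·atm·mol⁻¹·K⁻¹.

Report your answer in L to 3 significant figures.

73.2 L

n(H2) = 34.3 / 2.02 = 16.98 mol
n(Cl2) = 1580 / 70.91 = 22.28 mol
For 16.98 mol H2, stoichiometry requires (1/1) × 16.98 = 16.98 mol Cl2; 22.28 mol is available, so H2 is limiting.
n(HCl) = (2/1) × 16.98 = 33.96 mol
V(HCl) = nRT/P = 33.96 × 0.08206 × 520.15 / 19.8 = 73.21 L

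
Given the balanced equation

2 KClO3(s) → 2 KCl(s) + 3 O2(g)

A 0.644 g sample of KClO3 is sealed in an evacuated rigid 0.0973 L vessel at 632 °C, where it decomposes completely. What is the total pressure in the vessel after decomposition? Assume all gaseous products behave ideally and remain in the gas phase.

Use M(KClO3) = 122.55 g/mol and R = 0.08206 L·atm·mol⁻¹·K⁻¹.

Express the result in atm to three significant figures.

n(KClO3) = 0.644 / 122.55 = 0.005255 mol
n(gas produced) = (3/2) × 0.005255 = 0.007883 mol
P = nRT/V = 0.007883 × 0.08206 × 905.15 / 0.0973 = 6.018 atm

6.02 atm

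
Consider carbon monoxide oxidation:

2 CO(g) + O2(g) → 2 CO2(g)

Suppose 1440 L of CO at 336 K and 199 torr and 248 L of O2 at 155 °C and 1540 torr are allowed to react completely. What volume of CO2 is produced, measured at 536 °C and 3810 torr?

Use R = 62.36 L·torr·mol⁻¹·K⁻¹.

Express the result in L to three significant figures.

181 L

n(CO) = PV/RT = (199 × 1440) / (62.36 × 336) = 13.68 mol
n(O2) = PV/RT = (1540 × 248) / (62.36 × 428.15) = 14.30 mol
For 13.68 mol CO, stoichiometry requires (1/2) × 13.68 = 6.840 mol O2; 14.30 mol is available, so CO is limiting.
n(CO2) = (2/2) × 13.68 = 13.68 mol
V(CO2) = nRT/P = 13.68 × 62.36 × 809.15 / 3810 = 181.2 L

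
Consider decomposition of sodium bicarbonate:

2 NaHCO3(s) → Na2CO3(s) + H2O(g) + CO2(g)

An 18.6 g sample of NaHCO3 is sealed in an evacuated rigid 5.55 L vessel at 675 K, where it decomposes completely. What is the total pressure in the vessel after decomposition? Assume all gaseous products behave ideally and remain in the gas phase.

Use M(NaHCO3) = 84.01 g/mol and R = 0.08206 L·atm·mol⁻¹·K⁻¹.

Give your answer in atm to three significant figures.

n(NaHCO3) = 18.6 / 84.01 = 0.2214 mol
n(gas produced) = (2/2) × 0.2214 = 0.2214 mol
P = nRT/V = 0.2214 × 0.08206 × 675 / 5.55 = 2.210 atm

2.21 atm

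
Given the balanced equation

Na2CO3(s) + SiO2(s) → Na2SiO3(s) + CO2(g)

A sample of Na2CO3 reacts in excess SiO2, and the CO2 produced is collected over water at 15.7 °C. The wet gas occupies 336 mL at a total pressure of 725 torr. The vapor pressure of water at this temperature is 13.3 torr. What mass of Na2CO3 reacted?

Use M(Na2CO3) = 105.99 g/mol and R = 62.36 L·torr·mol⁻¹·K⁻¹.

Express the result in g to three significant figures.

1.41 g

P(CO2) = 725 − 13.3 = 711.7 torr
n(CO2) = PV/RT = (711.7 × 0.3360) / (62.36 × 288.85) = 0.01328 mol
n(Na2CO3) = (1/1) × 0.01328 = 0.01328 mol
m(Na2CO3) = 0.01328 × 105.99 = 1.408 g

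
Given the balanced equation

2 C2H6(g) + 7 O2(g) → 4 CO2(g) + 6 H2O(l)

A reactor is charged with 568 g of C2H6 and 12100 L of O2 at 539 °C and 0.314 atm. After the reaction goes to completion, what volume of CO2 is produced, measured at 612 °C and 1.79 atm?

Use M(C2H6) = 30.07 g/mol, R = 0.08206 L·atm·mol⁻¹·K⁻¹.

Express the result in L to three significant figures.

n(C2H6) = 568 / 30.07 = 18.89 mol
n(O2) = PV/RT = (0.314 × 12100) / (0.08206 × 812.15) = 57.01 mol
For 18.89 mol C2H6, stoichiometry requires (7/2) × 18.89 = 66.12 mol O2; 57.01 mol is available, so O2 is limiting.
n(CO2) = (4/7) × 57.01 = 32.58 mol
V(CO2) = nRT/P = 32.58 × 0.08206 × 885.15 / 1.79 = 1322 L

1320 L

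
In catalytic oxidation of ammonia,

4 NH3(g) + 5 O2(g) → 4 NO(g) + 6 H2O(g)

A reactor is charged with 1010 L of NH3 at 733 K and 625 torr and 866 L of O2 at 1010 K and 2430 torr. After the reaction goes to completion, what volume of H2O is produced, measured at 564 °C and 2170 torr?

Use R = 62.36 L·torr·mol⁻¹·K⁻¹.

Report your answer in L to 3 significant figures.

498 L

n(NH3) = PV/RT = (625 × 1010) / (62.36 × 733) = 13.81 mol
n(O2) = PV/RT = (2430 × 866) / (62.36 × 1010) = 33.41 mol
For 13.81 mol NH3, stoichiometry requires (5/4) × 13.81 = 17.26 mol O2; 33.41 mol is available, so NH3 is limiting.
n(H2O) = (6/4) × 13.81 = 20.71 mol
V(H2O) = nRT/P = 20.71 × 62.36 × 837.15 / 2170 = 498.2 L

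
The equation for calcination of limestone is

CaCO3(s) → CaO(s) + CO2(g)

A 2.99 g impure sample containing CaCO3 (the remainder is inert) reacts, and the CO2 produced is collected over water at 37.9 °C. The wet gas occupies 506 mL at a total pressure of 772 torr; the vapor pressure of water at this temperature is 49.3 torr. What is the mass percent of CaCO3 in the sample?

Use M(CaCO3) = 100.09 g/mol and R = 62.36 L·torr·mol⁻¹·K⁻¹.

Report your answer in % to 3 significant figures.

63.1 %

P(CO2) = 772 − 49.3 = 722.7 torr
n(CO2) = PV/RT = (722.7 × 0.5060) / (62.36 × 311.05) = 0.01885 mol
n(CaCO3) = (1/1) × 0.01885 = 0.01885 mol
m(CaCO3) = 0.01885 × 100.09 = 1.887 g
%CaCO3 = 1.887 / 2.99 × 100 = 63.11%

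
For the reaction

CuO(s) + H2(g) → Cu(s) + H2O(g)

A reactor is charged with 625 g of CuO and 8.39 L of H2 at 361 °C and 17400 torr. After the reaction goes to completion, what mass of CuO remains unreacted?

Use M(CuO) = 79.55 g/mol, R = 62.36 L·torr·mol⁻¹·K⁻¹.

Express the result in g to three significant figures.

n(CuO) = 625 / 79.55 = 7.857 mol
n(H2) = PV/RT = (17400 × 8.39) / (62.36 × 634.15) = 3.692 mol
For 7.857 mol CuO, stoichiometry requires (1/1) × 7.857 = 7.857 mol H2; 3.692 mol is available, so H2 is limiting.
n(CuO) consumed = (1/1) × 3.692 = 3.692 mol; remaining = 7.857 − 3.692 = 4.165 mol
m(CuO) = 4.165 × 79.55 = 331.3 g

331 g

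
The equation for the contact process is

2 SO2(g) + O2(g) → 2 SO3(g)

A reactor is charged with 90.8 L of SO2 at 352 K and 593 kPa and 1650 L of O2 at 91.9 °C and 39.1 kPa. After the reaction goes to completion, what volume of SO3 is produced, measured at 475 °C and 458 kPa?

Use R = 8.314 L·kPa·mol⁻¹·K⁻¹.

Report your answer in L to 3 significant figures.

n(SO2) = PV/RT = (593 × 90.8) / (8.314 × 352) = 18.40 mol
n(O2) = PV/RT = (39.1 × 1650) / (8.314 × 365.05) = 21.26 mol
For 18.40 mol SO2, stoichiometry requires (1/2) × 18.40 = 9.200 mol O2; 21.26 mol is available, so SO2 is limiting.
n(SO3) = (2/2) × 18.40 = 18.40 mol
V(SO3) = nRT/P = 18.40 × 8.314 × 748.15 / 458 = 249.9 L

250 L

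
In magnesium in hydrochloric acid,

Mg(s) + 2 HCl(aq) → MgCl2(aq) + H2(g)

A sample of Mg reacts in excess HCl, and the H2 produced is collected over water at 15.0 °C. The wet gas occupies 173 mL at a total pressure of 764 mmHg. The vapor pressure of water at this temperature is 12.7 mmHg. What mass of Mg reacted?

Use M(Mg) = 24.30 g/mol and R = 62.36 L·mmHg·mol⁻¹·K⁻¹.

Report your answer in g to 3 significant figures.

0.176 g

P(H2) = 764 − 12.7 = 751.3 mmHg
n(H2) = PV/RT = (751.3 × 0.1730) / (62.36 × 288.15) = 0.007233 mol
n(Mg) = (1/1) × 0.007233 = 0.007233 mol
m(Mg) = 0.007233 × 24.30 = 0.1758 g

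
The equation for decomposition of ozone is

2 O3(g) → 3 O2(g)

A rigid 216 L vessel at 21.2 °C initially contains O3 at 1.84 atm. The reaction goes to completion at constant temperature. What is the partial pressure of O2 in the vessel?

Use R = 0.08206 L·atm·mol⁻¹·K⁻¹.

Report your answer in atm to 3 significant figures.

2.76 atm

n(O3)₀ = PV/RT = (1.84 × 216) / (0.08206 × 294.35) = 16.45 mol
n(O2) = (3/2) × 16.45 = 24.67 mol
P(O2) = nRT/V = 24.67 × 0.08206 × 294.35 / 216 = 2.759 atm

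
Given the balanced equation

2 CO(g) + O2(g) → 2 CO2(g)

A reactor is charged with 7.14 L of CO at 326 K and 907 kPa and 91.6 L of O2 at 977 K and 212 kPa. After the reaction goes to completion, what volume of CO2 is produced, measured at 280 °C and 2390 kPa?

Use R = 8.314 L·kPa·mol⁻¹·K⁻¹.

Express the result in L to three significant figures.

4.60 L

n(CO) = PV/RT = (907 × 7.14) / (8.314 × 326) = 2.389 mol
n(O2) = PV/RT = (212 × 91.6) / (8.314 × 977) = 2.391 mol
For 2.389 mol CO, stoichiometry requires (1/2) × 2.389 = 1.194 mol O2; 2.391 mol is available, so CO is limiting.
n(CO2) = (2/2) × 2.389 = 2.389 mol
V(CO2) = nRT/P = 2.389 × 8.314 × 553.15 / 2390 = 4.597 L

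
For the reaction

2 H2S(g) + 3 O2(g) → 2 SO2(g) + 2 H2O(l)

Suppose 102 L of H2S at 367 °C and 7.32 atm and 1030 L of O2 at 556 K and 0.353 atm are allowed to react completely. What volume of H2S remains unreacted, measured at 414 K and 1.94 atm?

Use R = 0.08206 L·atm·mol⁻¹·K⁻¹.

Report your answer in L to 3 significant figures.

n(H2S) = PV/RT = (7.32 × 102) / (0.08206 × 640.15) = 14.21 mol
n(O2) = PV/RT = (0.353 × 1030) / (0.08206 × 556) = 7.969 mol
For 14.21 mol H2S, stoichiometry requires (3/2) × 14.21 = 21.32 mol O2; 7.969 mol is available, so O2 is limiting.
n(H2S) consumed = (2/3) × 7.969 = 5.313 mol; remaining = 14.21 − 5.313 = 8.897 mol
V(H2S) = nRT/P = 8.897 × 0.08206 × 414 / 1.94 = 155.8 L

156 L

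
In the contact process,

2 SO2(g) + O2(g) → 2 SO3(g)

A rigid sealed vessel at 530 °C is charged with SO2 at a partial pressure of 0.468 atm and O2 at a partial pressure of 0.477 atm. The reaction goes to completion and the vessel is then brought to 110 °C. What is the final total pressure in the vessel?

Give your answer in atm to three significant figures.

0.339 atm

Because the vessel is rigid and T is held at 530 °C, work the stoichiometry in partial pressures (P_i = n_iRT/V).
P(O2) required for 0.468 atm of SO2 = (1/2) × 0.468 = 0.2340 atm; available 0.477 atm, so SO2 is limiting.
P(O2) remaining = 0.477 − (1/2) × 0.468 = 0.2430 atm
P(gaseous products) = (2)/2 × 0.468 = 0.4680 atm
P_total at 530 °C = 0.2430 + 0.4680 = 0.7110 atm
Scaling to 110 °C: P = 0.7110 × 383.15/803.15 = 0.3392 atm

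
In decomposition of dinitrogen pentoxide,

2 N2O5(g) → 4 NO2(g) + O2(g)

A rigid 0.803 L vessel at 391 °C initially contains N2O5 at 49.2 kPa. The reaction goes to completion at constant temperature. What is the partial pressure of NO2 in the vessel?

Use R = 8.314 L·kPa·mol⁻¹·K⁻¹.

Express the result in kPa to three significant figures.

n(N2O5)₀ = PV/RT = (49.2 × 0.803) / (8.314 × 664.15) = 0.007155 mol
n(NO2) = (4/2) × 0.007155 = 0.01431 mol
P(NO2) = nRT/V = 0.01431 × 8.314 × 664.15 / 0.803 = 98.40 kPa

98.4 kPa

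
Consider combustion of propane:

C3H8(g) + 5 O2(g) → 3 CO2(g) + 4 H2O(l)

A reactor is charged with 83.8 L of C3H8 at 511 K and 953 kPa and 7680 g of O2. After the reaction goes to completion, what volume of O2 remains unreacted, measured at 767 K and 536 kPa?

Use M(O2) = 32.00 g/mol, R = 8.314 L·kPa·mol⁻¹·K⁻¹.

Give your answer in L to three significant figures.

1740 L

n(C3H8) = PV/RT = (953 × 83.8) / (8.314 × 511) = 18.80 mol
n(O2) = 7680 / 32.00 = 240.0 mol
For 18.80 mol C3H8, stoichiometry requires (5/1) × 18.80 = 94.00 mol O2; 240.0 mol is available, so C3H8 is limiting.
n(O2) consumed = (5/1) × 18.80 = 94.00 mol; remaining = 240.0 − 94.00 = 146.0 mol
V(O2) = nRT/P = 146.0 × 8.314 × 767 / 536 = 1737 L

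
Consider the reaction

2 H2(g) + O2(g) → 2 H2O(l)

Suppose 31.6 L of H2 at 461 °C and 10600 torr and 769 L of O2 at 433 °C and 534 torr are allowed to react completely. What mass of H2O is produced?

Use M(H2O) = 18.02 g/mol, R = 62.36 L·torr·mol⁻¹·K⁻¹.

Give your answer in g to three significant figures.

132 g

n(H2) = PV/RT = (10600 × 31.6) / (62.36 × 734.15) = 7.316 mol
n(O2) = PV/RT = (534 × 769) / (62.36 × 706.15) = 9.325 mol
For 7.316 mol H2, stoichiometry requires (1/2) × 7.316 = 3.658 mol O2; 9.325 mol is available, so H2 is limiting.
n(H2O) = (2/2) × 7.316 = 7.316 mol
m(H2O) = 7.316 × 18.02 = 131.8 g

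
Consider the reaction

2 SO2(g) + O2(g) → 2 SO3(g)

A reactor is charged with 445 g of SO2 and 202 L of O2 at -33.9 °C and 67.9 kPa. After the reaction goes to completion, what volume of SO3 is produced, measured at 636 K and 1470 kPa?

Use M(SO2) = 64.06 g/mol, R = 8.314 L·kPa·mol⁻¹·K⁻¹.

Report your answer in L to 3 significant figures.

n(SO2) = 445 / 64.06 = 6.947 mol
n(O2) = PV/RT = (67.9 × 202) / (8.314 × 239.25) = 6.895 mol
For 6.947 mol SO2, stoichiometry requires (1/2) × 6.947 = 3.474 mol O2; 6.895 mol is available, so SO2 is limiting.
n(SO3) = (2/2) × 6.947 = 6.947 mol
V(SO3) = nRT/P = 6.947 × 8.314 × 636 / 1470 = 24.99 L

25.0 L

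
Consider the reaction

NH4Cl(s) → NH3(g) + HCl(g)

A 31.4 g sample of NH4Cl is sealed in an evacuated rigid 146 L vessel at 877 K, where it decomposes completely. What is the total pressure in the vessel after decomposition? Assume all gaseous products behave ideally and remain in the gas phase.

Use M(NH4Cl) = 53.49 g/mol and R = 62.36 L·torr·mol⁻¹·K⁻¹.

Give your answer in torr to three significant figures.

440 torr

n(NH4Cl) = 31.4 / 53.49 = 0.5870 mol
n(gas produced) = (2/1) × 0.5870 = 1.174 mol
P = nRT/V = 1.174 × 62.36 × 877 / 146 = 439.8 torr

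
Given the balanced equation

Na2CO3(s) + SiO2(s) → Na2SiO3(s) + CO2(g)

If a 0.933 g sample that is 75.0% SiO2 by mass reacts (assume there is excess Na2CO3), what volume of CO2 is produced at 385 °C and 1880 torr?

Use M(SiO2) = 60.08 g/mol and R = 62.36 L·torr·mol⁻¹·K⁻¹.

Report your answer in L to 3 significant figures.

mass of SiO2 = 0.933 × 75.0/100 = 0.6998 g
n(SiO2) = 0.6998 / 60.08 = 0.01165 mol
n(CO2) = (1/1) × 0.01165 = 0.01165 mol
V = nRT/P = 0.01165 × 62.36 × 658.15 / 1880 = 0.2543 L

0.254 L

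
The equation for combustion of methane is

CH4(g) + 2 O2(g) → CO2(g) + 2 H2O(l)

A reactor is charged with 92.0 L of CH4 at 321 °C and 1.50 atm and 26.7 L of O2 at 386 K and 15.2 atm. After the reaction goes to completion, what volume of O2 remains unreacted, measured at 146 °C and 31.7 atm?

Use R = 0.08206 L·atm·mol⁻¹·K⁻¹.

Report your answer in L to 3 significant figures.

n(CH4) = PV/RT = (1.50 × 92.0) / (0.08206 × 594.15) = 2.830 mol
n(O2) = PV/RT = (15.2 × 26.7) / (0.08206 × 386) = 12.81 mol
For 2.830 mol CH4, stoichiometry requires (2/1) × 2.830 = 5.660 mol O2; 12.81 mol is available, so CH4 is limiting.
n(O2) consumed = (2/1) × 2.830 = 5.660 mol; remaining = 12.81 − 5.660 = 7.150 mol
V(O2) = nRT/P = 7.150 × 0.08206 × 419.15 / 31.7 = 7.758 L

7.76 L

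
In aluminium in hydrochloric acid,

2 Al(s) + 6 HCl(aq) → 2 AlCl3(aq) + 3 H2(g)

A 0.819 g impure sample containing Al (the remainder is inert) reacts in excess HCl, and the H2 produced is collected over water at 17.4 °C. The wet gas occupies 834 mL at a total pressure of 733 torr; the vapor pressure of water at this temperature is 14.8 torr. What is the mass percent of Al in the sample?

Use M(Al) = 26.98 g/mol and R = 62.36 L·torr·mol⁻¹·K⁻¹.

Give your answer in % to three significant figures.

P(H2) = 733 − 14.8 = 718.2 torr
n(H2) = PV/RT = (718.2 × 0.8340) / (62.36 × 290.55) = 0.03306 mol
n(Al) = (2/3) × 0.03306 = 0.02204 mol
m(Al) = 0.02204 × 26.98 = 0.5946 g
%Al = 0.5946 / 0.819 × 100 = 72.60%

72.6 %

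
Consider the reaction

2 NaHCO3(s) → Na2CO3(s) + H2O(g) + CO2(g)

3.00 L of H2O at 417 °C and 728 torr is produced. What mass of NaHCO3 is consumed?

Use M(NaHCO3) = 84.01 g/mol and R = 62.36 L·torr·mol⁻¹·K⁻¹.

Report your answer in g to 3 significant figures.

8.53 g

n(H2O) = PV/RT = (728 × 3.00) / (62.36 × 690.15) = 0.05075 mol
n(NaHCO3) = (2/1) × 0.05075 = 0.1015 mol
m(NaHCO3) = 0.1015 × 84.01 = 8.527 g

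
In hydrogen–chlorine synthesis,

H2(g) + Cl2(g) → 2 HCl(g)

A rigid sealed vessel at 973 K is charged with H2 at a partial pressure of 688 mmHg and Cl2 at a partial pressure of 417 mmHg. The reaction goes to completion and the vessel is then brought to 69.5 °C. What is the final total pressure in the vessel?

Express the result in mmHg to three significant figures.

Because the vessel is rigid and T is held at 973 K, work the stoichiometry in partial pressures (P_i = n_iRT/V).
P(Cl2) required for 688 mmHg of H2 = (1/1) × 688 = 688.0 mmHg; available 417 mmHg, so Cl2 is limiting.
P(H2) remaining = 688 − (1/1) × 417 = 271.0 mmHg
P(gaseous products) = (2)/1 × 417 = 834.0 mmHg
P_total at 973 K = 271.0 + 834.0 = 1105 mmHg
Scaling to 69.5 °C: P = 1105 × 342.65/973 = 389.1 mmHg

389 mmHg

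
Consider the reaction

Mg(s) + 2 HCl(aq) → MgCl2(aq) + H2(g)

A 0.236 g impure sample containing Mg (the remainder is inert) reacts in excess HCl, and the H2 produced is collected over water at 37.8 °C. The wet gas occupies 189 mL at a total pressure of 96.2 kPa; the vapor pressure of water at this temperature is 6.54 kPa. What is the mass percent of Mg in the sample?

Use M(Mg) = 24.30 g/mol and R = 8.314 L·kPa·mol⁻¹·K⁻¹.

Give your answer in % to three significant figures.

P(H2) = 96.2 − 6.54 = 89.66 kPa
n(H2) = PV/RT = (89.66 × 0.1890) / (8.314 × 310.95) = 0.006555 mol
n(Mg) = (1/1) × 0.006555 = 0.006555 mol
m(Mg) = 0.006555 × 24.30 = 0.1593 g
%Mg = 0.1593 / 0.236 × 100 = 67.50%

67.5 %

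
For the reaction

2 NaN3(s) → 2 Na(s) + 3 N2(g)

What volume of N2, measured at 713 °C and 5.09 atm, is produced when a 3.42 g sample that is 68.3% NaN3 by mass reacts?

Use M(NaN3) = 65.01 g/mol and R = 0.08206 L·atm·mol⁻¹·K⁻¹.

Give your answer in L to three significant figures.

mass of NaN3 = 3.42 × 68.3/100 = 2.336 g
n(NaN3) = 2.336 / 65.01 = 0.03593 mol
n(N2) = (3/2) × 0.03593 = 0.05389 mol
V = nRT/P = 0.05389 × 0.08206 × 986.15 / 5.09 = 0.8568 L

0.857 L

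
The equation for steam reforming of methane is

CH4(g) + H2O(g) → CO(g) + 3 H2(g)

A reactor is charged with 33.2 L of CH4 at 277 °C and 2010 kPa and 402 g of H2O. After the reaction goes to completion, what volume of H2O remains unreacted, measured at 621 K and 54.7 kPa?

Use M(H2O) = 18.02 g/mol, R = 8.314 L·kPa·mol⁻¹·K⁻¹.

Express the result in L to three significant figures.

n(CH4) = PV/RT = (2010 × 33.2) / (8.314 × 550.15) = 14.59 mol
n(H2O) = 402 / 18.02 = 22.31 mol
For 14.59 mol CH4, stoichiometry requires (1/1) × 14.59 = 14.59 mol H2O; 22.31 mol is available, so CH4 is limiting.
n(H2O) consumed = (1/1) × 14.59 = 14.59 mol; remaining = 22.31 − 14.59 = 7.720 mol
V(H2O) = nRT/P = 7.720 × 8.314 × 621 / 54.7 = 728.7 L

729 L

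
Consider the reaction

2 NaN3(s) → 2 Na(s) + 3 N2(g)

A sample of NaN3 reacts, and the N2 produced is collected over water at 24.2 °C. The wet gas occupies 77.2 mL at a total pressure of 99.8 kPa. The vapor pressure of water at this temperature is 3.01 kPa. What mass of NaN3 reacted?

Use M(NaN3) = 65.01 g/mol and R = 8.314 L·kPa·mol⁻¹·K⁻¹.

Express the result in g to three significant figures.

P(N2) = 99.8 − 3.01 = 96.79 kPa
n(N2) = PV/RT = (96.79 × 0.07720) / (8.314 × 297.35) = 0.003023 mol
n(NaN3) = (2/3) × 0.003023 = 0.002015 mol
m(NaN3) = 0.002015 × 65.01 = 0.1310 g

0.131 g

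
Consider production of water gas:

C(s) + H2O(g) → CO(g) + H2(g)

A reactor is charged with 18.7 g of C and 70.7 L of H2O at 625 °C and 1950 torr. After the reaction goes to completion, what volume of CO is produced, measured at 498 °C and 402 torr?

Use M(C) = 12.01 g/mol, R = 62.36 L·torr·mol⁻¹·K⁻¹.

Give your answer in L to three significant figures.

186 L

n(C) = 18.7 / 12.01 = 1.557 mol
n(H2O) = PV/RT = (1950 × 70.7) / (62.36 × 898.15) = 2.461 mol
For 1.557 mol C, stoichiometry requires (1/1) × 1.557 = 1.557 mol H2O; 2.461 mol is available, so C is limiting.
n(CO) = (1/1) × 1.557 = 1.557 mol
V(CO) = nRT/P = 1.557 × 62.36 × 771.15 / 402 = 186.3 L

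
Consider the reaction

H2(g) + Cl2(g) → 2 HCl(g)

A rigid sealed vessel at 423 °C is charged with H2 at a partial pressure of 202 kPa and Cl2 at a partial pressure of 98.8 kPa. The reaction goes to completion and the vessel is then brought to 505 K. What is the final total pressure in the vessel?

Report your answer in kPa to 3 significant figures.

At constant V, partial pressures at 423 °C are proportional to moles, so apply stoichiometry directly to pressures.
P(Cl2) required for 202 kPa of H2 = (1/1) × 202 = 202.0 kPa; available 98.8 kPa, so Cl2 is limiting.
P(H2) remaining = 202 − (1/1) × 98.8 = 103.2 kPa
P(gaseous products) = (2)/1 × 98.8 = 197.6 kPa
P_total at 423 °C = 103.2 + 197.6 = 300.8 kPa
Scaling to 505 K: P = 300.8 × 505/696.15 = 218.2 kPa

218 kPa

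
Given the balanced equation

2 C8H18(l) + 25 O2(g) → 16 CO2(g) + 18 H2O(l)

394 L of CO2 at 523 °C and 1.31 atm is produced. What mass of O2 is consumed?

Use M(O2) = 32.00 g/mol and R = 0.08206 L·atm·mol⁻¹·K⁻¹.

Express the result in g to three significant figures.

395 g

n(CO2) = PV/RT = (1.31 × 394) / (0.08206 × 796.15) = 7.900 mol
n(O2) = (25/16) × 7.900 = 12.34 mol
m(O2) = 12.34 × 32.00 = 394.9 g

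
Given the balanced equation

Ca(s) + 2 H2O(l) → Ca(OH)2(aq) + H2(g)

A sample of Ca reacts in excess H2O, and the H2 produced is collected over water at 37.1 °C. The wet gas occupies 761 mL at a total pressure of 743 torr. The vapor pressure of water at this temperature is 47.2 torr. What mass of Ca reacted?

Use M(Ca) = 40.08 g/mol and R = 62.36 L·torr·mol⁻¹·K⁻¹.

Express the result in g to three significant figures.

1.10 g

P(H2) = 743 − 47.2 = 695.8 torr
n(H2) = PV/RT = (695.8 × 0.7610) / (62.36 × 310.25) = 0.02737 mol
n(Ca) = (1/1) × 0.02737 = 0.02737 mol
m(Ca) = 0.02737 × 40.08 = 1.097 g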